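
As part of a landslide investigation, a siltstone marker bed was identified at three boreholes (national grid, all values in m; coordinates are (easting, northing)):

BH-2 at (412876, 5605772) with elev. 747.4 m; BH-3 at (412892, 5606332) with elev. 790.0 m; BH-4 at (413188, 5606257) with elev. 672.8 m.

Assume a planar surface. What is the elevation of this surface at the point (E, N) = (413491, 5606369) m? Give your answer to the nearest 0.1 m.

Let the plane be z = a·E + b·N + c.
BH-3−BH-2: 16a + 560b = 42.6;  BH-4−BH-2: 312a + 485b = −74.6.
Solving gives a = −0.373963824, b = 0.086756109.
Then c = 747.4 − a·412876 − b·5605772 = −331186.88.
At (413491, 5606369): z = −154630.7 + 486386.8 − 331186.88 = 569.2 m.

569.2 m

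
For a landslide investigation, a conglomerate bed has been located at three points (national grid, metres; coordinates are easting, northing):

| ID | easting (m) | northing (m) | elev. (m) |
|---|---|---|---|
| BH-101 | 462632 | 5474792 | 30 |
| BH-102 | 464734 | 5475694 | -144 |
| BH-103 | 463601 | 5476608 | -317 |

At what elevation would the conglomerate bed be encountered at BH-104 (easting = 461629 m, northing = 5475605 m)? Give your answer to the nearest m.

Let the plane be z = a·easting + b·northing + c.
BH-102−BH-101: 2102a + 902b = −174;  BH-103−BH-101: 969a + 1816b = −347.
Solving gives a = −0.00101590, b = −0.19053722.
Then c = 30 − a·462632 − b·5474792 = 1043651.63.
At (461629, 5475605): z = −469.0 − 1043306.5 + 1043651.63 = -123.9 m.

-124 m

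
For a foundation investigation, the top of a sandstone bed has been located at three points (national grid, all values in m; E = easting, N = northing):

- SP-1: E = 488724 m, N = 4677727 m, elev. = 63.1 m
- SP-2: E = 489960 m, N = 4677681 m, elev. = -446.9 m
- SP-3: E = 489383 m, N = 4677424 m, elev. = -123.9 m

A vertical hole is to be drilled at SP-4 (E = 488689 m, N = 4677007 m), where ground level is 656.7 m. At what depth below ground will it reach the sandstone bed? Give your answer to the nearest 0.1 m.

359.2 m

Let the plane be z = a·E + b·N + c.
SP-2−SP-1: 1236a − 46b = −510;  SP-3−SP-1: 659a − 303b = −187.
Solving gives a = −0.423970203, b = −0.304938494.
Then c = 63.1 − a·488724 − b·4677727 = 1633686.54.
At (488689, 4677007): z_contact = −207189.57 − 1426199.47 + 1633686.54 = 297.49 m.
Depth below ground = 656.7 − 297.49 = 359.2 m.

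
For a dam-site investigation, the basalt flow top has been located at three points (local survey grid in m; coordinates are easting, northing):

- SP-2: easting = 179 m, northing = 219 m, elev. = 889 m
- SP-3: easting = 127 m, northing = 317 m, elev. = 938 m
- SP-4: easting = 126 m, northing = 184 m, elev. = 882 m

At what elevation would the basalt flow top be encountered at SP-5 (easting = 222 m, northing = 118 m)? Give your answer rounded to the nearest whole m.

Two edge vectors: SP-2→SP-3 = (-52, 98, 49), SP-2→SP-4 = (-53, -35, -7).
Normal n = (SP-2→SP-3) × (SP-2→SP-4) = (1029, -2961, 7014).
So ∂z/∂easting = −n_x/n_z = −0.14671 and ∂z/∂northing = −n_y/n_z = 0.42216.
Intercept c from SP-2: 889 + 26.26 − 92.45 = 822.81.
At (222, 118): z = −32.6 + 49.8 + 822.81 = 840.1 m.

840 m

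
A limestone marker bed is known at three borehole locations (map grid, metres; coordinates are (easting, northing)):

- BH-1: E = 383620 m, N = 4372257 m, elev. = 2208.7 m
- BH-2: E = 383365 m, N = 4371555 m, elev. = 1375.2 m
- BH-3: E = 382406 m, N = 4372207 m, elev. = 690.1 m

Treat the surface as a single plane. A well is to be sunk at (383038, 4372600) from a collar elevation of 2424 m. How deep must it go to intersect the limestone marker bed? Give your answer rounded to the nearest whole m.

Two edge vectors: BH-1→BH-2 = (-255, -702, -833.5), BH-1→BH-3 = (-1214, -50, -1518.6).
Normal n = (BH-1→BH-2) × (BH-1→BH-3) = (1024382.2, 624626, -839478).
So ∂z/∂E = −n_x/n_z = 1.22026092 and ∂z/∂N = −n_y/n_z = 0.74406476.
Intercept c from BH-1: 2208.7 − 468116.50 − 3253242.37 = −3719150.17.
At (383038, 4372600): z_contact = 467406.3 + 3253497.6 − 3719150.17 = 1753.7 m.
Depth below ground = 2424 − 1753.7 = 670 m.

670 m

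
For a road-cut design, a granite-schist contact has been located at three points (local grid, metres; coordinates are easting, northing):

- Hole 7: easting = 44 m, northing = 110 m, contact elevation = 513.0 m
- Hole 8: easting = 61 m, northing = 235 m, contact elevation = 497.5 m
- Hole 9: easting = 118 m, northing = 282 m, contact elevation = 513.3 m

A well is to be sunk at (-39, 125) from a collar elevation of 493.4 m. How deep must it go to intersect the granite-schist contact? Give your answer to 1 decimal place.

18.6 m

Let the plane be z = a·easting + b·northing + c.
Hole 8−Hole 7: 17a + 125b = −15.5;  Hole 9−Hole 7: 74a + 172b = 0.3.
Solving gives a = 0.42736, b = −0.18212.
Then c = 513 − a·44 − b·110 = 514.23.
At (-39, 125): z_contact = −16.67 − 22.77 + 514.23 = 474.80 m.
Depth below ground = 493.4 − 474.80 = 18.6 m.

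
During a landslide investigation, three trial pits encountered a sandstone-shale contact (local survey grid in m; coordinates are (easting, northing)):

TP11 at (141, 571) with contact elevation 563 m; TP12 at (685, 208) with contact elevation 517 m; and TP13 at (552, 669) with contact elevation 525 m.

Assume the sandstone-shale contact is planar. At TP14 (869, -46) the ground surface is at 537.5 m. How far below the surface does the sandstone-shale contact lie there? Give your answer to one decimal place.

34.9 m

Let the plane be z = a·E + b·N + c.
TP12−TP11: 544a − 363b = −46;  TP13−TP11: 411a + 98b = −38.
Solving gives a = −0.09038, b = −0.00872.
Then c = 563 − a·141 − b·571 = 580.72.
At (869, -46): z_contact = −78.54 + 0.40 + 580.72 = 502.59 m.
Depth below ground = 537.5 − 502.59 = 34.9 m.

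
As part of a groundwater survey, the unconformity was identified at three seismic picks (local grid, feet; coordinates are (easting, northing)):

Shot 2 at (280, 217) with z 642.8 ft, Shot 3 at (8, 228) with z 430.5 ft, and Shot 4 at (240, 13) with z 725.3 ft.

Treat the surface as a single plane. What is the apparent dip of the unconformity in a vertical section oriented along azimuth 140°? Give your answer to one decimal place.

Two edge vectors: Shot 2→Shot 3 = (-272, 11, -212.3), Shot 2→Shot 4 = (-40, -204, 82.5).
Normal n = (Shot 2→Shot 3) × (Shot 2→Shot 4) = (-42401.7, 30932, 55928).
So ∂z/∂E = −n_x/n_z = 0.75815 and ∂z/∂N = −n_y/n_z = −0.55307.
Unit vector along 140° is (sin 140°, cos 140°) = (0.6428, -0.7660).
Slope in that direction = a·(0.6428) + b·(-0.7660) = 0.91100.
Apparent dip = arctan|0.91100| = 42.3° (true dip is 43.2°, so apparent ≤ true as expected).

42.3°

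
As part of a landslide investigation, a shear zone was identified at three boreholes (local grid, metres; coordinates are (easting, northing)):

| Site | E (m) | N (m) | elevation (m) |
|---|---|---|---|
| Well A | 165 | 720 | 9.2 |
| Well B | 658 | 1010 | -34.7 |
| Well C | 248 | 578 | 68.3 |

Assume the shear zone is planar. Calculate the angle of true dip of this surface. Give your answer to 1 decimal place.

Two edge vectors: Well A→Well B = (493, 290, -43.9), Well A→Well C = (83, -142, 59.1).
Normal n = (Well A→Well B) × (Well A→Well C) = (10905.2, -32780, -94076).
So ∂z/∂E = −n_x/n_z = 0.11592 and ∂z/∂N = −n_y/n_z = −0.34844.
Gradient magnitude |∇z| = √(a² + b²) = √(0.01344 + 0.12141) = 0.36722.
True dip = arctan(0.36722) = 20.2°, dipping toward NNW (azimuth ≈ 342°).

20.2°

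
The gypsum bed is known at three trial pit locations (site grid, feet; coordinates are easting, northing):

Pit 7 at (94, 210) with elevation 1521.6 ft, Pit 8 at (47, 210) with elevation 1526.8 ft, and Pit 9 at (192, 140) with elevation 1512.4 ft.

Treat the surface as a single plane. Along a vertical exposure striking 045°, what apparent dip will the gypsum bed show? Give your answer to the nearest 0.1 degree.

5.4°

Two edge vectors: Pit 7→Pit 8 = (-47, 0, 5.2), Pit 7→Pit 9 = (98, -70, -9.2).
Normal n = (Pit 7→Pit 8) × (Pit 7→Pit 9) = (364, 77.2, 3290).
So ∂z/∂easting = −n_x/n_z = −0.11064 and ∂z/∂northing = −n_y/n_z = −0.02347.
Unit vector along 045° is (sin 45°, cos 45°) = (0.7071, 0.7071).
Slope in that direction = a·(0.7071) + b·(0.7071) = −0.09483.
Apparent dip = arctan|0.09483| = 5.4° (true dip is 6.5°, so apparent ≤ true as expected).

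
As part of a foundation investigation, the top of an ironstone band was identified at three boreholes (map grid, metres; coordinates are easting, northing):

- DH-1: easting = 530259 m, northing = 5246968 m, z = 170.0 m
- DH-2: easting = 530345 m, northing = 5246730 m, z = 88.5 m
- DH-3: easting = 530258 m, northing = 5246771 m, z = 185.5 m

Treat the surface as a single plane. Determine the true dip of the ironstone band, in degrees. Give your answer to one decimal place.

49.0°

Two edge vectors: DH-1→DH-2 = (86, -238, -81.5), DH-1→DH-3 = (-1, -197, 15.5).
Normal n = (DH-1→DH-2) × (DH-1→DH-3) = (-19744.5, -1251.5, -17180).
So ∂z/∂easting = −n_x/n_z = −1.14927 and ∂z/∂northing = −n_y/n_z = −0.07285.
Gradient magnitude |∇z| = √(a² + b²) = √(1.32083 + 0.00531) = 1.15158.
True dip = arctan(1.15158) = 49.0°, dipping toward E (azimuth ≈ 086°).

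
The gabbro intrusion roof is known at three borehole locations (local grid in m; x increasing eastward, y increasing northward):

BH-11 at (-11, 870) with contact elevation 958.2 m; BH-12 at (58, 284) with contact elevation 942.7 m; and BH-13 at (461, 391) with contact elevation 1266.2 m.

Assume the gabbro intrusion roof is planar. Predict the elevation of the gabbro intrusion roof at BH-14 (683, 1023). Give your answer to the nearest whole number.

1512 m

Two edge vectors: BH-11→BH-12 = (69, -586, -15.5), BH-11→BH-13 = (472, -479, 308).
Normal n = (BH-11→BH-12) × (BH-11→BH-13) = (-187912.5, -28568, 243541).
So ∂z/∂x = −n_x/n_z = 0.77158 and ∂z/∂y = −n_y/n_z = 0.11730.
Intercept c from BH-11: 958.2 + 8.49 − 102.05 = 864.63.
At (683, 1023): z = 527.0 + 120.0 + 864.63 = 1511.6 m.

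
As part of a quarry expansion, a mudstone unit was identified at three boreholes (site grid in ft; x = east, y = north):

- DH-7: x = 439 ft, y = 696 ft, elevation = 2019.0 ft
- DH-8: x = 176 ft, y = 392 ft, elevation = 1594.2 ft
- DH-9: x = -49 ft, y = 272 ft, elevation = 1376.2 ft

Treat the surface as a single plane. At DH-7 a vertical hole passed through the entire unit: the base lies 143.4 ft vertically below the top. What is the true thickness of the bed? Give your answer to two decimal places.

Two edge vectors: DH-7→DH-8 = (-263, -304, -424.8), DH-7→DH-9 = (-488, -424, -642.8).
Normal n = (DH-7→DH-8) × (DH-7→DH-9) = (15296, 38246, -36840).
So ∂z/∂x = −n_x/n_z = 0.41520 and ∂z/∂y = −n_y/n_z = 1.03817.
|∇z| = √(a²+b²) = 1.11811, so dip δ = arctan(1.11811) = 48.19°.
True thickness = vertical thickness × cos δ = 143.4 × cos 48.19° = 95.60 ft.

95.60 ft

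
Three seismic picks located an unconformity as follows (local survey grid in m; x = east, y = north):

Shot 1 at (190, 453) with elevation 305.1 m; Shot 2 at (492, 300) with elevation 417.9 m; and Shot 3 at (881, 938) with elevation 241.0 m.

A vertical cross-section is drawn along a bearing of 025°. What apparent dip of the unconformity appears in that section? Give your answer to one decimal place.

Let the plane be z = a·x + b·y + c.
Shot 2−Shot 1: 302a − 153b = 112.8;  Shot 3−Shot 1: 691a + 485b = −64.1.
Solving gives a = 0.17804, b = −0.38583.
Unit vector along 025° is (sin 25°, cos 25°) = (0.4226, 0.9063).
Slope in that direction = a·(0.4226) + b·(0.9063) = −0.27444.
Apparent dip = arctan|0.27444| = 15.3° (true dip is 23.0°, so apparent ≤ true as expected).

15.3°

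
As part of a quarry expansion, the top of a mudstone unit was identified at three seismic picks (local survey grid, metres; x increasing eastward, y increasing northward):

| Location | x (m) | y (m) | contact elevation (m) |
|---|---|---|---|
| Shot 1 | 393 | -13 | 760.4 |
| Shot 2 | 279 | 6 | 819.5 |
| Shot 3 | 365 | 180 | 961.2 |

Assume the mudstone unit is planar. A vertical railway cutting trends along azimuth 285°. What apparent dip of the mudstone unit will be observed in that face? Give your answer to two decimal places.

30.86°

Two edge vectors: Shot 1→Shot 2 = (-114, 19, 59.1), Shot 1→Shot 3 = (-28, 193, 200.8).
Normal n = (Shot 1→Shot 2) × (Shot 1→Shot 3) = (-7591.1, 21236.4, -21470).
So ∂z/∂x = −n_x/n_z = −0.35357 and ∂z/∂y = −n_y/n_z = 0.98912.
Unit vector along 285° is (sin 285°, cos 285°) = (-0.9659, 0.2588).
Slope in that direction = a·(-0.9659) + b·(0.2588) = 0.59752.
Apparent dip = arctan|0.59752| = 30.86° (true dip is 46.4°, so apparent ≤ true as expected).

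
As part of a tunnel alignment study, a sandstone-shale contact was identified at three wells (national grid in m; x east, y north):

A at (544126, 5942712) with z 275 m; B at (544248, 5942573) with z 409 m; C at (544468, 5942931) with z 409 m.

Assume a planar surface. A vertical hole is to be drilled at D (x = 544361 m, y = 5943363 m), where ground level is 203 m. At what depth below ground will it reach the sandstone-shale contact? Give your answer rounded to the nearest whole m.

35 m

Let the plane be z = a·x + b·y + c.
B−A: 122a − 139b = 134;  C−A: 342a + 219b = 134.
Solving gives a = 0.64603534, b = −0.39700496.
Then c = 275 − a·544126 − b·5942712 = 2008036.49.
At (544361, 5943363): z_contact = 351676.4 − 2359544.6 + 2008036.49 = 168.4 m.
Depth below ground = 203 − 168.4 = 35 m.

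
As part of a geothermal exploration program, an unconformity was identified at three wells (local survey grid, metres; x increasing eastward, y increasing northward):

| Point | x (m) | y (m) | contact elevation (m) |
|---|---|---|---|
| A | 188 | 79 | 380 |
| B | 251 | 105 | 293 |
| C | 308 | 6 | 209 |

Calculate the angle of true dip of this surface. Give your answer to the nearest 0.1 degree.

54.5°

Two edge vectors: A→B = (63, 26, -87), A→C = (120, -73, -171).
Normal n = (A→B) × (A→C) = (-10797, 333, -7719).
So ∂z/∂x = −n_x/n_z = −1.39876 and ∂z/∂y = −n_y/n_z = 0.04314.
Gradient magnitude |∇z| = √(a² + b²) = √(1.95652 + 0.00186) = 1.39942.
True dip = arctan(1.39942) = 54.5°, dipping toward E (azimuth ≈ 092°).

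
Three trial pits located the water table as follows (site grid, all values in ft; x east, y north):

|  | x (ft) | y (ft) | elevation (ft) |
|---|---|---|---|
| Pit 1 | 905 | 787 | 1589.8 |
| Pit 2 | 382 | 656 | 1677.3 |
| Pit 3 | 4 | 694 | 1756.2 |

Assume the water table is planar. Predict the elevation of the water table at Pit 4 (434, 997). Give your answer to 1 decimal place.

Two edge vectors: Pit 1→Pit 2 = (-523, -131, 87.5), Pit 1→Pit 3 = (-901, -93, 166.4).
Normal n = (Pit 1→Pit 2) × (Pit 1→Pit 3) = (-13660.9, 8189.7, -69392).
So ∂z/∂x = −n_x/n_z = −0.19687 and ∂z/∂y = −n_y/n_z = 0.11802.
Intercept c from Pit 1: 1589.8 + 178.16 − 92.88 = 1675.08.
At (434, 997): z = −85.4 + 117.7 + 1675.08 = 1707.3 ft.

1707.3 ft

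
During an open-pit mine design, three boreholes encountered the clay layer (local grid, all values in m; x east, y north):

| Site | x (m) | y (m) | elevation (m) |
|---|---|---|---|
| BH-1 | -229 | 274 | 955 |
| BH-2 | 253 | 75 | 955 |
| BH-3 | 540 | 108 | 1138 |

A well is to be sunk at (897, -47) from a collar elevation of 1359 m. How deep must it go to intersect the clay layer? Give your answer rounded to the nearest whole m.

230 m

Two edge vectors: BH-1→BH-2 = (482, -199, 0), BH-1→BH-3 = (769, -166, 183).
Normal n = (BH-1→BH-2) × (BH-1→BH-3) = (-36417, -88206, 73019).
So ∂z/∂x = −n_x/n_z = 0.49873 and ∂z/∂y = −n_y/n_z = 1.20799.
Intercept c from BH-1: 955 + 114.21 − 330.99 = 738.22.
At (897, -47): z_contact = 447.4 − 56.8 + 738.22 = 1128.8 m.
Depth below ground = 1359 − 1128.8 = 230 m.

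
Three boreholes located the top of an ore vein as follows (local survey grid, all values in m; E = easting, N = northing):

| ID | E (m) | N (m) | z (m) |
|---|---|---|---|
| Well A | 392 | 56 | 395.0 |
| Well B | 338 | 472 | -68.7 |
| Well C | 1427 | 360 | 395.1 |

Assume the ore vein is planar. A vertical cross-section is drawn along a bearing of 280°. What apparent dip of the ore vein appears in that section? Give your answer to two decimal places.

Let the plane be z = a·E + b·N + c.
Well B−Well A: −54a + 416b = −463.7;  Well C−Well A: 1035a + 304b = 0.1.
Solving gives a = 0.31547, b = −1.07371.
Unit vector along 280° is (sin 280°, cos 280°) = (-0.9848, 0.1736).
Slope in that direction = a·(-0.9848) + b·(0.1736) = −0.49712.
Apparent dip = arctan|0.49712| = 26.43° (true dip is 48.2°, so apparent ≤ true as expected).

26.43°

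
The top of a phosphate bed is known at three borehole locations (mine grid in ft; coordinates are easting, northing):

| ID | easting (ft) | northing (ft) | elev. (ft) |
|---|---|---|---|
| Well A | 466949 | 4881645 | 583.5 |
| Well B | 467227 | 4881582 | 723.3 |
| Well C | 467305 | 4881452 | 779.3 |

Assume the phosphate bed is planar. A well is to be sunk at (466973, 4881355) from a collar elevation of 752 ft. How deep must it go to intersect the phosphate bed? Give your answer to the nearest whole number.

Let the plane be z = a·easting + b·northing + c.
Well B−Well A: 278a − 63b = 139.8;  Well C−Well A: 356a − 193b = 195.8.
Solving gives a = 0.46903222, b = −0.14934990.
Then c = 583.5 − a·466949 − b·4881645 = 510642.57.
At (466973, 4881355): z_contact = 219025.4 − 729029.9 + 510642.57 = 638.1 ft.
Depth below ground = 752 − 638.1 = 114 ft.

114 ft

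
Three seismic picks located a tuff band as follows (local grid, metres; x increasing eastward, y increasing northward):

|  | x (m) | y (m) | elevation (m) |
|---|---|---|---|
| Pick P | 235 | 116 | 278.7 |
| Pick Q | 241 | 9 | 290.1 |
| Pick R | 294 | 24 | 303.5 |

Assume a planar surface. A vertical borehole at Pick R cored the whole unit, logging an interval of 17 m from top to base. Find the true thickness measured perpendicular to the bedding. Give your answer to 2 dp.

Two edge vectors: Pick P→Pick Q = (6, -107, 11.4), Pick P→Pick R = (59, -92, 24.8).
Normal n = (Pick P→Pick Q) × (Pick P→Pick R) = (-1604.8, 523.8, 5761).
So ∂z/∂x = −n_x/n_z = 0.27856 and ∂z/∂y = −n_y/n_z = −0.09092.
|∇z| = √(a²+b²) = 0.29303, so dip δ = arctan(0.29303) = 16.33°.
True thickness = vertical thickness × cos δ = 17 × cos 16.33° = 16.31 m.

16.31 m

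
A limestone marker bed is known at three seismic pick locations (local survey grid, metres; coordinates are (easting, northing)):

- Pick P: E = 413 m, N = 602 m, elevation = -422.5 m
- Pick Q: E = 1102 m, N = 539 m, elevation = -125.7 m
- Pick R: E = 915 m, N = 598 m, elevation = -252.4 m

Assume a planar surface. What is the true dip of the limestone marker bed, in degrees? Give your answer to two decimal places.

48.98°

Let the plane be z = a·E + b·N + c.
Pick Q−Pick P: 689a − 63b = 296.8;  Pick R−Pick P: 502a − 4b = 170.1.
Solving gives a = 0.33007, b = −1.10131.
Gradient magnitude |∇z| = √(a² + b²) = √(0.10895 + 1.21287) = 1.14970.
True dip = arctan(1.14970) = 48.98°, dipping toward NNW (azimuth ≈ 343°).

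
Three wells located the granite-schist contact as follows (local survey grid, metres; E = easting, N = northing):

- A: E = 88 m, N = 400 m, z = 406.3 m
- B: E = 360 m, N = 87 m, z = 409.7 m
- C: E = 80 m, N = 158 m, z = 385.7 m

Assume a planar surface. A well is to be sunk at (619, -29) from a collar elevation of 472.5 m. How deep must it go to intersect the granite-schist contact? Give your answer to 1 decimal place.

44.7 m

Let the plane be z = a·E + b·N + c.
B−A: 272a − 313b = 3.4;  C−A: −8a − 242b = −20.6.
Solving gives a = 0.10641, b = 0.08161.
Then c = 406.3 − a·88 − b·400 = 364.29.
At (619, -29): z_contact = 65.87 − 2.37 + 364.29 = 427.79 m.
Depth below ground = 472.5 − 427.79 = 44.7 m.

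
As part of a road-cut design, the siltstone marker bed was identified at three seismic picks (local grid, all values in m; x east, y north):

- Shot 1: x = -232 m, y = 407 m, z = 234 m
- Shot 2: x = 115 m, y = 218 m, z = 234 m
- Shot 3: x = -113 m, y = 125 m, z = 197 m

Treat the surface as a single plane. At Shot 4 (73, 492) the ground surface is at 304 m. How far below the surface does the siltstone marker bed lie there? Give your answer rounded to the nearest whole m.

Let the plane be z = a·x + b·y + c.
Shot 2−Shot 1: 347a − 189b = 0;  Shot 3−Shot 1: 119a − 282b = −37.
Solving gives a = 0.09279, b = 0.17036.
Then c = 234 − a·-232 − b·407 = 186.19.
At (73, 492): z_contact = 6.8 + 83.8 + 186.19 = 276.8 m.
Depth below ground = 304 − 276.8 = 27 m.

27 m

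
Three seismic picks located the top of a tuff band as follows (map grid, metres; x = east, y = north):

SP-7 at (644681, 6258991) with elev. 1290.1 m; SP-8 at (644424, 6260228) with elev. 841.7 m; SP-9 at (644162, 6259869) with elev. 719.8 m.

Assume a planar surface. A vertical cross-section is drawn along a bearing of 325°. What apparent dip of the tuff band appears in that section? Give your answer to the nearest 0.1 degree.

Let the plane be z = a·x + b·y + c.
SP-8−SP-7: −257a + 1237b = −448.4;  SP-9−SP-7: −519a + 878b = −570.3.
Solving gives a = 0.74879, b = −0.20692.
Unit vector along 325° is (sin 325°, cos 325°) = (-0.5736, 0.8192).
Slope in that direction = a·(-0.5736) + b·(0.8192) = −0.59899.
Apparent dip = arctan|0.59899| = 30.9° (true dip is 37.8°, so apparent ≤ true as expected).

30.9°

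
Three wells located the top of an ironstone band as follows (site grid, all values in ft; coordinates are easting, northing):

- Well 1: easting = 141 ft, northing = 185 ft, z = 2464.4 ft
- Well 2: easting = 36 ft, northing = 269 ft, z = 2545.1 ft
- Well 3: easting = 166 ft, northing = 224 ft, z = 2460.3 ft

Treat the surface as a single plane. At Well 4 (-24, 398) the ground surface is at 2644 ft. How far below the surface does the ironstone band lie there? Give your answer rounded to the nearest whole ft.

32 ft

Two edge vectors: Well 1→Well 2 = (-105, 84, 80.7), Well 1→Well 3 = (25, 39, -4.1).
Normal n = (Well 1→Well 2) × (Well 1→Well 3) = (-3491.7, 1587, -6195).
So ∂z/∂easting = −n_x/n_z = −0.56363 and ∂z/∂northing = −n_y/n_z = 0.25617.
Intercept c from Well 1: 2464.4 + 79.47 − 47.39 = 2496.48.
At (-24, 398): z_contact = 13.5 + 102.0 + 2496.48 = 2612.0 ft.
Depth below ground = 2644 − 2612.0 = 32 ft.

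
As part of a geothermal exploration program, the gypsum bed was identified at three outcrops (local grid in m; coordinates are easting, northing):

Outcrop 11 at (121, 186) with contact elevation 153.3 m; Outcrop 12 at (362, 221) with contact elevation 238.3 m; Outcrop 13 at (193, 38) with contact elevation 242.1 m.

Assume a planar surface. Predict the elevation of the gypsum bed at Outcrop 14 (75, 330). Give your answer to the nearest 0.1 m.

76.8 m

Two edge vectors: Outcrop 11→Outcrop 12 = (241, 35, 85), Outcrop 11→Outcrop 13 = (72, -148, 88.8).
Normal n = (Outcrop 11→Outcrop 12) × (Outcrop 11→Outcrop 13) = (15688, -15280.8, -38188).
So ∂z/∂easting = −n_x/n_z = 0.41081 and ∂z/∂northing = −n_y/n_z = −0.40015.
Intercept c from Outcrop 11: 153.3 − 49.71 + 74.43 = 178.02.
At (75, 330): z = 30.8 − 132.0 + 178.02 = 76.8 m.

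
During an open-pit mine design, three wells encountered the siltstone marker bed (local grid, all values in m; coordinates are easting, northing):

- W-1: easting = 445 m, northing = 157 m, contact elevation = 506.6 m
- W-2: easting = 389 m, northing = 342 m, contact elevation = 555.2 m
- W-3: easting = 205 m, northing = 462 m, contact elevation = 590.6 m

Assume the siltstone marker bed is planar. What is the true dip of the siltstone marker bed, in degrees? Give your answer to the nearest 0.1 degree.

Let the plane be z = a·easting + b·northing + c.
W-2−W-1: −56a + 185b = 48.6;  W-3−W-1: −240a + 305b = 84.
Solving gives a = −0.02624, b = 0.25476.
Gradient magnitude |∇z| = √(a² + b²) = √(0.00069 + 0.06490) = 0.25611.
True dip = arctan(0.25611) = 14.4°, dipping toward S (azimuth ≈ 174°).

14.4°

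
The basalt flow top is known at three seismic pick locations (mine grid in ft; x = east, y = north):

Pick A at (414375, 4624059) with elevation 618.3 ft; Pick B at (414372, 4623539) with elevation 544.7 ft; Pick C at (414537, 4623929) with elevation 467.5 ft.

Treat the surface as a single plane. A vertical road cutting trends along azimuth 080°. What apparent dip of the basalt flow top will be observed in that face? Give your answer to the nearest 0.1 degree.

Let the plane be z = a·x + b·y + c.
Pick B−Pick A: −3a − 520b = −73.6;  Pick C−Pick A: 162a − 130b = −150.8.
Solving gives a = −0.81352, b = 0.14623.
Unit vector along 080° is (sin 80°, cos 80°) = (0.9848, 0.1736).
Slope in that direction = a·(0.9848) + b·(0.1736) = −0.77577.
Apparent dip = arctan|0.77577| = 37.8° (true dip is 39.6°, so apparent ≤ true as expected).

37.8°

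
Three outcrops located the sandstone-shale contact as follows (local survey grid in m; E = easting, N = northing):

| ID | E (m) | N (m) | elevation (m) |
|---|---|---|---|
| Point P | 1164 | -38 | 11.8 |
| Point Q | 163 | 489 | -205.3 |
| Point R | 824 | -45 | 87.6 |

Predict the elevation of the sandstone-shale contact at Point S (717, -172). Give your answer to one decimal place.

211.8 m

Two edge vectors: Point P→Point Q = (-1001, 527, -217.1), Point P→Point R = (-340, -7, 75.8).
Normal n = (Point P→Point Q) × (Point P→Point R) = (38426.9, 149689.8, 186187).
So ∂z/∂E = −n_x/n_z = −0.206389 and ∂z/∂N = −n_y/n_z = −0.803976.
Intercept c from Point P: 11.8 + 240.24 − 30.55 = 221.49.
At (717, -172): z = −148.0 + 138.3 + 221.49 = 211.8 m.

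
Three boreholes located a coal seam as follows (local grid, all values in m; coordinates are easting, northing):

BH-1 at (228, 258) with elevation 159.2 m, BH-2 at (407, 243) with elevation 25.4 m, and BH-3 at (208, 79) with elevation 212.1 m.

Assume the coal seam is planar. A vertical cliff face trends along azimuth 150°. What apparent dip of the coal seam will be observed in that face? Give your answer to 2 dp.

Let the plane be z = a·easting + b·northing + c.
BH-2−BH-1: 179a − 15b = −133.8;  BH-3−BH-1: −20a − 179b = 52.9.
Solving gives a = −0.76509, b = −0.21005.
Unit vector along 150° is (sin 150°, cos 150°) = (0.5000, -0.8660).
Slope in that direction = a·(0.5000) + b·(-0.8660) = −0.20064.
Apparent dip = arctan|0.20064| = 11.35° (true dip is 38.4°, so apparent ≤ true as expected).

11.35°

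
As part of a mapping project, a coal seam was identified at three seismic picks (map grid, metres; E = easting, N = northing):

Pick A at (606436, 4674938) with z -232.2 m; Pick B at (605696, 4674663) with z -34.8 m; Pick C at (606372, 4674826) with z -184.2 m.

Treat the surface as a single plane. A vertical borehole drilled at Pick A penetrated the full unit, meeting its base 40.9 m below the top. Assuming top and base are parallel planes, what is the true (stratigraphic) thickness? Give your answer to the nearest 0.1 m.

38.3 m

Let the plane be z = a·E + b·N + c.
Pick B−Pick A: −740a − 275b = 197.4;  Pick C−Pick A: −64a − 112b = 48.
Solving gives a = −0.13647, b = −0.35059.
|∇z| = √(a²+b²) = 0.37621, so dip δ = arctan(0.37621) = 20.62°.
True thickness = vertical thickness × cos δ = 40.9 × cos 20.62° = 38.3 m.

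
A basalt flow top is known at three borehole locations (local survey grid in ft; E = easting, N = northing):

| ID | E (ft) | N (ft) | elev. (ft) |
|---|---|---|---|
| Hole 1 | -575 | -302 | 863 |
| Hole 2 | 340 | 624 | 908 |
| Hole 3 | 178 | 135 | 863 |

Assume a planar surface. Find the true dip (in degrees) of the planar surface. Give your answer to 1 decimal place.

7.5°

Let the plane be z = a·E + b·N + c.
Hole 2−Hole 1: 915a + 926b = 45;  Hole 3−Hole 1: 753a + 437b = 0.
Solving gives a = −0.06612, b = 0.11393.
Gradient magnitude |∇z| = √(a² + b²) = √(0.00437 + 0.01298) = 0.13172.
True dip = arctan(0.13172) = 7.5°, dipping toward SSE (azimuth ≈ 150°).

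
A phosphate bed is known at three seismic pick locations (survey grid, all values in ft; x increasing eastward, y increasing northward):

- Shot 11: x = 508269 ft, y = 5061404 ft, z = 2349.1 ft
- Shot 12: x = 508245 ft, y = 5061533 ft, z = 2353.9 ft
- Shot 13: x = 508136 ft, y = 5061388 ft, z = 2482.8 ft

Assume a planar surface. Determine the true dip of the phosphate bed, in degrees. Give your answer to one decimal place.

Two edge vectors: Shot 11→Shot 12 = (-24, 129, 4.8), Shot 11→Shot 13 = (-133, -16, 133.7).
Normal n = (Shot 11→Shot 12) × (Shot 11→Shot 13) = (17324.1, 2570.4, 17541).
So ∂z/∂x = −n_x/n_z = −0.98763 and ∂z/∂y = −n_y/n_z = −0.14654.
Gradient magnitude |∇z| = √(a² + b²) = √(0.97542 + 0.02147) = 0.99845.
True dip = arctan(0.99845) = 45.0°, dipping toward E (azimuth ≈ 082°).

45.0°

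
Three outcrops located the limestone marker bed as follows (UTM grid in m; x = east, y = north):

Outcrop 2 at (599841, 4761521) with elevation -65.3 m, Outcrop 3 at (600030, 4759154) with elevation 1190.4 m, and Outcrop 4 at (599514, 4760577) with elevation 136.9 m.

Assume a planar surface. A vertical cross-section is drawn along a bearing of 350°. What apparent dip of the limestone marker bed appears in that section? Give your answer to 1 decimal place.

30.7°

Two edge vectors: Outcrop 2→Outcrop 3 = (189, -2367, 1255.7), Outcrop 2→Outcrop 4 = (-327, -944, 202.2).
Normal n = (Outcrop 2→Outcrop 3) × (Outcrop 2→Outcrop 4) = (706773.4, -448829.7, -952425).
So ∂z/∂x = −n_x/n_z = 0.74208 and ∂z/∂y = −n_y/n_z = −0.47125.
Unit vector along 350° is (sin 350°, cos 350°) = (-0.1736, 0.9848).
Slope in that direction = a·(-0.1736) + b·(0.9848) = −0.59295.
Apparent dip = arctan|0.59295| = 30.7° (true dip is 41.3°, so apparent ≤ true as expected).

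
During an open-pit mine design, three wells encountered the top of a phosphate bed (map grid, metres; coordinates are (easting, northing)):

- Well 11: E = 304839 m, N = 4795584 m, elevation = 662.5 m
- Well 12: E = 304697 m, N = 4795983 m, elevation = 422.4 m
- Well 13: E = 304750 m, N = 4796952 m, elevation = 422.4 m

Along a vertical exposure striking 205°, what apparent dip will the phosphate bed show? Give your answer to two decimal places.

Two edge vectors: Well 11→Well 12 = (-142, 399, -240.1), Well 11→Well 13 = (-89, 1368, -240.1).
Normal n = (Well 11→Well 12) × (Well 11→Well 13) = (232656.9, -12725.3, -158745).
So ∂z/∂E = −n_x/n_z = 1.46560 and ∂z/∂N = −n_y/n_z = −0.08016.
Unit vector along 205° is (sin 205°, cos 205°) = (-0.4226, -0.9063).
Slope in that direction = a·(-0.4226) + b·(-0.9063) = −0.54674.
Apparent dip = arctan|0.54674| = 28.67° (true dip is 55.7°, so apparent ≤ true as expected).

28.67°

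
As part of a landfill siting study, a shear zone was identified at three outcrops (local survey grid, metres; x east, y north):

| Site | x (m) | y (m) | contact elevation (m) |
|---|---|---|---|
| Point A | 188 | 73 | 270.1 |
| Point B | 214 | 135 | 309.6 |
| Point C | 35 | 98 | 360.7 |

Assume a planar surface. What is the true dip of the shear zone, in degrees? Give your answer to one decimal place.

43.4°

Two edge vectors: Point A→Point B = (26, 62, 39.5), Point A→Point C = (-153, 25, 90.6).
Normal n = (Point A→Point B) × (Point A→Point C) = (4629.7, -8399.1, 10136).
So ∂z/∂x = −n_x/n_z = −0.45676 and ∂z/∂y = −n_y/n_z = 0.82864.
Gradient magnitude |∇z| = √(a² + b²) = √(0.20863 + 0.68665) = 0.94619.
True dip = arctan(0.94619) = 43.4°, dipping toward SSE (azimuth ≈ 151°).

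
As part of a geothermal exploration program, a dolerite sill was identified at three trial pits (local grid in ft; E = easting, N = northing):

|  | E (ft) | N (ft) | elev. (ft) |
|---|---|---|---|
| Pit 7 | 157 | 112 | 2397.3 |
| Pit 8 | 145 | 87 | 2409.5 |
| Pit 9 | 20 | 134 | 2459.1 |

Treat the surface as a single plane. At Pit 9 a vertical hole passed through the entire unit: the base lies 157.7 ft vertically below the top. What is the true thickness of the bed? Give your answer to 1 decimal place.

138.0 ft

Let the plane be z = a·E + b·N + c.
Pit 8−Pit 7: −12a − 25b = 12.2;  Pit 9−Pit 7: −137a + 22b = 61.8.
Solving gives a = −0.49157, b = −0.25205.
|∇z| = √(a²+b²) = 0.55242, so dip δ = arctan(0.55242) = 28.92°.
True thickness = vertical thickness × cos δ = 157.7 × cos 28.92° = 138.0 ft.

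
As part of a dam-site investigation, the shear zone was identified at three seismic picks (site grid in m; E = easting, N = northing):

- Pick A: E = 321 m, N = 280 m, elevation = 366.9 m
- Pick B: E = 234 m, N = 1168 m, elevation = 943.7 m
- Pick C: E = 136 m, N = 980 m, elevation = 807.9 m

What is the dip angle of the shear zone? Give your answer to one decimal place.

Let the plane be z = a·E + b·N + c.
Pick B−Pick A: −87a + 888b = 576.8;  Pick C−Pick A: −185a + 700b = 441.
Solving gives a = 0.11755, b = 0.66107.
Gradient magnitude |∇z| = √(a² + b²) = √(0.01382 + 0.43701) = 0.67144.
True dip = arctan(0.67144) = 33.9°, dipping toward S (azimuth ≈ 190°).

33.9°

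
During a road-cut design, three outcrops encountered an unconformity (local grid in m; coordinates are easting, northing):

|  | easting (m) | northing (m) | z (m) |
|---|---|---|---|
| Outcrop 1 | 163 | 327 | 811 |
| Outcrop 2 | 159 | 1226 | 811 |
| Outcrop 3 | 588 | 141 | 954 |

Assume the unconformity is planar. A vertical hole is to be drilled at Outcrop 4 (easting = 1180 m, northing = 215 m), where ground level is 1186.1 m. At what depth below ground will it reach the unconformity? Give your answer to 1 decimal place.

Let the plane be z = a·easting + b·northing + c.
Outcrop 2−Outcrop 1: −4a + 899b = 0;  Outcrop 3−Outcrop 1: 425a − 186b = 143.
Solving gives a = 0.337127, b = 0.001500.
Then c = 811 − a·163 − b·327 = 755.56.
At (1180, 215): z_contact = 397.81 + 0.32 + 755.56 = 1153.69 m.
Depth below ground = 1186.1 − 1153.69 = 32.4 m.

32.4 m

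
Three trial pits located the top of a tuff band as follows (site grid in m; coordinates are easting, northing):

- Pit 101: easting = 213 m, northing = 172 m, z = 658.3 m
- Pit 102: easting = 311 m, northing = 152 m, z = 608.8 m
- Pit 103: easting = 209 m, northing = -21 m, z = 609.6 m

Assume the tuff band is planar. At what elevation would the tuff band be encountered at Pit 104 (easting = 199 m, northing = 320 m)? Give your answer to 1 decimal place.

703.4 m

Let the plane be z = a·easting + b·northing + c.
Pit 102−Pit 101: 98a − 20b = −49.5;  Pit 103−Pit 101: −4a − 193b = −48.7.
Solving gives a = −0.45170, b = 0.26169.
Then c = 658.3 − a·213 − b·172 = 709.50.
At (199, 320): z = −89.9 + 83.7 + 709.50 = 703.4 m.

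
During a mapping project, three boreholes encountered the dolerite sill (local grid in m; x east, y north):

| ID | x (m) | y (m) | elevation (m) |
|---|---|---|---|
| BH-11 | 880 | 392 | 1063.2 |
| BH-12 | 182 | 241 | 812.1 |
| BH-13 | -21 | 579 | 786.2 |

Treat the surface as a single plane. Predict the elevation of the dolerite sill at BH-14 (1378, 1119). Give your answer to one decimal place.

Let the plane be z = a·x + b·y + c.
BH-12−BH-11: −698a − 151b = −251.1;  BH-13−BH-11: −901a + 187b = −277.
Solving gives a = 0.333047, b = 0.123398.
Then c = 1063.2 − a·880 − b·392 = 721.75.
At (1378, 1119): z = 458.9 + 138.1 + 721.75 = 1318.8 m.

1318.8 m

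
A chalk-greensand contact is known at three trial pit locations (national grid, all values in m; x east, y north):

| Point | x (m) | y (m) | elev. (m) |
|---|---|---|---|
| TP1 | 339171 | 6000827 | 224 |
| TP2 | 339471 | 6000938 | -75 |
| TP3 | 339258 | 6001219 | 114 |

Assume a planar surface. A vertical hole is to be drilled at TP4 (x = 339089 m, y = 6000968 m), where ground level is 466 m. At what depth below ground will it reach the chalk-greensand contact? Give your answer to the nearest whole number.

Let the plane be z = a·x + b·y + c.
TP2−TP1: 300a + 111b = −299;  TP3−TP1: 87a + 392b = −110.
Solving gives a = −0.97271708, b = −0.06472861.
Then c = 224 − a·339171 − b·6000827 = 718566.60.
At (339089, 6000968): z_contact = −329837.7 − 388434.3 + 718566.60 = 294.6 m.
Depth below ground = 466 − 294.6 = 171 m.

171 m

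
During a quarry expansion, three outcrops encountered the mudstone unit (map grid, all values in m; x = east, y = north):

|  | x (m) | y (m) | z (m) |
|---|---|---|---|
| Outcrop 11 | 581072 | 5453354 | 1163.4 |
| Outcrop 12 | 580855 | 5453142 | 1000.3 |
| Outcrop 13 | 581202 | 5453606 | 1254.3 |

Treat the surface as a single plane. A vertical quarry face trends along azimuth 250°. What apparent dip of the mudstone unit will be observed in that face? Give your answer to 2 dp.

Two edge vectors: Outcrop 11→Outcrop 12 = (-217, -212, -163.1), Outcrop 11→Outcrop 13 = (130, 252, 90.9).
Normal n = (Outcrop 11→Outcrop 12) × (Outcrop 11→Outcrop 13) = (21830.4, -1477.7, -27124).
So ∂z/∂x = −n_x/n_z = 0.80484 and ∂z/∂y = −n_y/n_z = −0.05448.
Unit vector along 250° is (sin 250°, cos 250°) = (-0.9397, -0.3420).
Slope in that direction = a·(-0.9397) + b·(-0.3420) = −0.73767.
Apparent dip = arctan|0.73767| = 36.41° (true dip is 38.9°, so apparent ≤ true as expected).

36.41°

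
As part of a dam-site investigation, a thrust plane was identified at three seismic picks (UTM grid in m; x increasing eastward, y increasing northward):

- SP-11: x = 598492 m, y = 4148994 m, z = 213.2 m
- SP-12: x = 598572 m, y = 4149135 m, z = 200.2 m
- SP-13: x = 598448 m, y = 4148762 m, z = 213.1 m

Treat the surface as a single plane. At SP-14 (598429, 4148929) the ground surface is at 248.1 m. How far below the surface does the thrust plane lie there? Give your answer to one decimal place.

Two edge vectors: SP-11→SP-12 = (80, 141, -13), SP-11→SP-13 = (-44, -232, -0.1).
Normal n = (SP-11→SP-12) × (SP-11→SP-13) = (-3030.1, 580, -12356).
So ∂z/∂x = −n_x/n_z = −0.245233085 and ∂z/∂y = −n_y/n_z = 0.046940758.
Intercept c from SP-11: 213.2 + 146770.04 − 194756.92 = −47773.68.
At (598429, 4148929): z_contact = −146754.59 + 194753.87 − 47773.68 = 225.60 m.
Depth below ground = 248.1 − 225.60 = 22.5 m.

22.5 m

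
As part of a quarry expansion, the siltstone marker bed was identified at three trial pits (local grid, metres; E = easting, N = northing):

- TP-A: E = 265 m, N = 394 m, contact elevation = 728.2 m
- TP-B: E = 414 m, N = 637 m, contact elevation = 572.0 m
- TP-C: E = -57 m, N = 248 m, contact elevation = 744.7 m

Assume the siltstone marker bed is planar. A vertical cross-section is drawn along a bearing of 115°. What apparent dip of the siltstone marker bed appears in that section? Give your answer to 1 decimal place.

Two edge vectors: TP-A→TP-B = (149, 243, -156.2), TP-A→TP-C = (-322, -146, 16.5).
Normal n = (TP-A→TP-B) × (TP-A→TP-C) = (-18795.7, 47837.9, 56492).
So ∂z/∂E = −n_x/n_z = 0.33271 and ∂z/∂N = −n_y/n_z = −0.84681.
Unit vector along 115° is (sin 115°, cos 115°) = (0.9063, -0.4226).
Slope in that direction = a·(0.9063) + b·(-0.4226) = 0.65942.
Apparent dip = arctan|0.65942| = 33.4° (true dip is 42.3°, so apparent ≤ true as expected).

33.4°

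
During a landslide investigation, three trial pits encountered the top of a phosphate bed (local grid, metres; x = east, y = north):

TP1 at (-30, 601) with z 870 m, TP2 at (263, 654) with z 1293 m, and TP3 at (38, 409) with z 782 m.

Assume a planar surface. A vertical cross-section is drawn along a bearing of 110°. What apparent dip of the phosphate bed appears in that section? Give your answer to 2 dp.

41.67°

Let the plane be z = a·x + b·y + c.
TP2−TP1: 293a + 53b = 423;  TP3−TP1: 68a − 192b = −88.
Solving gives a = 1.27885, b = 0.91126.
Unit vector along 110° is (sin 110°, cos 110°) = (0.9397, -0.3420).
Slope in that direction = a·(0.9397) + b·(-0.3420) = 0.89006.
Apparent dip = arctan|0.89006| = 41.67° (true dip is 57.5°, so apparent ≤ true as expected).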